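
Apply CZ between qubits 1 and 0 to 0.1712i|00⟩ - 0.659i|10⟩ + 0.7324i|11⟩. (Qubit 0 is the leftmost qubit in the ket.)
0.1712i|00⟩ - 0.659i|10⟩ - 0.7324i|11⟩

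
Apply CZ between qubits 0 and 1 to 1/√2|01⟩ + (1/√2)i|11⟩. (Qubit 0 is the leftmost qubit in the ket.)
1/√2|01⟩ - (1/√2)i|11⟩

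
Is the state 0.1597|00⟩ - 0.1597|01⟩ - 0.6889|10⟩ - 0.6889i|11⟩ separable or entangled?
Entangled

Writing the state as a|00⟩ + b|01⟩ + c|10⟩ + d|11⟩, it is a product state iff ad − bc = 0.
Here (a, b, c, d) = (0.1597, -0.1597, -0.6889, -0.6889i): ad − bc = (0.1597)(-0.6889i) − (-0.1597)(-0.6889) = (-0.11 - 0.11i) ≠ 0, so the state is entangled.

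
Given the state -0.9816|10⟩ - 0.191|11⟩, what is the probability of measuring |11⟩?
0.03648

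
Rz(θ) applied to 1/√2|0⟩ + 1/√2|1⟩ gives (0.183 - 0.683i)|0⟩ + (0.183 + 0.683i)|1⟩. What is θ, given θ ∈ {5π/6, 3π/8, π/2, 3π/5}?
5π/6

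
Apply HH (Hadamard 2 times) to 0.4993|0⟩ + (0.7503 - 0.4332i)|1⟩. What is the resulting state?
0.4993|0⟩ + (0.7503 - 0.4332i)|1⟩

H² = I, so an even number of Hadamards cancels: H^2 = I and the state is unchanged.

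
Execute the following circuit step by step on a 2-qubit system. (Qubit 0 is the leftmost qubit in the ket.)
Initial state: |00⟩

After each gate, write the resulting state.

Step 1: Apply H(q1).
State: 1/√2|00⟩ + 1/√2|01⟩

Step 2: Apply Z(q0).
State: 1/√2|00⟩ + 1/√2|01⟩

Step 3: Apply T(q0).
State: 1/√2|00⟩ + 1/√2|01⟩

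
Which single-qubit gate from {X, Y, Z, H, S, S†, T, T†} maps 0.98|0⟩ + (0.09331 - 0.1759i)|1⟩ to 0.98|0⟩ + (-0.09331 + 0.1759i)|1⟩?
Z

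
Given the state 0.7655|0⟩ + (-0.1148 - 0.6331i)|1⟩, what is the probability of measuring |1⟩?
0.414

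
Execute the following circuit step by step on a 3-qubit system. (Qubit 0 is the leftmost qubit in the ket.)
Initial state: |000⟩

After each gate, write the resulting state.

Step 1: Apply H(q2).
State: 1/√2|000⟩ + 1/√2|001⟩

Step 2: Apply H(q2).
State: |000⟩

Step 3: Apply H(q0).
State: 1/√2|000⟩ + 1/√2|100⟩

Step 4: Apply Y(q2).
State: (1/√2)i|001⟩ + (1/√2)i|101⟩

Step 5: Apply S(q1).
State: (1/√2)i|001⟩ + (1/√2)i|101⟩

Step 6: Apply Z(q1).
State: (1/√2)i|001⟩ + (1/√2)i|101⟩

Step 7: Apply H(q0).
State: i|001⟩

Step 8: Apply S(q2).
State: -|001⟩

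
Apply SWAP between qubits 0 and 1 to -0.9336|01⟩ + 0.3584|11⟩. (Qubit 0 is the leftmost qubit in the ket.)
-0.9336|10⟩ + 0.3584|11⟩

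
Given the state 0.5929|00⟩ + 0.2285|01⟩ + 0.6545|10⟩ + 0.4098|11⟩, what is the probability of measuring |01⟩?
0.05221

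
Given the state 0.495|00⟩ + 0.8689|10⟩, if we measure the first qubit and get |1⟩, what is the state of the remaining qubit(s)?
|0⟩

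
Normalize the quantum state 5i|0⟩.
i|0⟩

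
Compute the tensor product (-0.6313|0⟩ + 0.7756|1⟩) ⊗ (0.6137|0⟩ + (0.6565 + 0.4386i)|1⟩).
-0.3874|00⟩ + (-0.4144 - 0.2769i)|01⟩ + 0.476|10⟩ + (0.5092 + 0.3402i)|11⟩

amp(|b₁b₂…⟩) = product of the factor amplitudes for bits b₁, b₂, …; only kets whose every factor amplitude is nonzero survive.
|00⟩: (-0.6313)(0.6137) = -0.3874
|01⟩: (-0.6313)(0.6565 + 0.4386i) = (-0.4144 - 0.2769i)
|10⟩: (0.7756)(0.6137) = 0.476
|11⟩: (0.7756)(0.6565 + 0.4386i) = (0.5092 + 0.3402i)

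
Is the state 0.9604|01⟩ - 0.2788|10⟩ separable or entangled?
Entangled

Writing the state as a|00⟩ + b|01⟩ + c|10⟩ + d|11⟩, it is a product state iff ad − bc = 0.
Here (a, b, c, d) = (0, 0.9604, -0.2788, 0): ad − bc = (0)(0) − (0.9604)(-0.2788) = 0.2678 ≠ 0, so the state is entangled.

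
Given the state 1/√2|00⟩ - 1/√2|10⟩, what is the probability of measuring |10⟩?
1/2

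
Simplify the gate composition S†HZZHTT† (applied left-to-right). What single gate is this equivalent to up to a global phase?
S†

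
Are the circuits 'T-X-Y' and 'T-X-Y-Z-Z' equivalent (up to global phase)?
Yes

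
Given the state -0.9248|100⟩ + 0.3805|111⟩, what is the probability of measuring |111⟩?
0.1448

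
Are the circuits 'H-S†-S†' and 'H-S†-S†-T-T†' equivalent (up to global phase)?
Yes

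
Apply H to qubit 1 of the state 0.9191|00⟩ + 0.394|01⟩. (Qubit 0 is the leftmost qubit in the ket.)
0.9285|00⟩ + 0.3713|01⟩

H on qubit 1 mixes each pair of kets that differ only in qubit 1: amplitudes (a, b) of (|…0…⟩, |…1…⟩) become ((a + b)/√2, (a − b)/√2). Kets absent from the input have amplitude 0.
(|00⟩, |01⟩): (a, b) = (0.9191, 0.394) → (0.9285, 0.3713)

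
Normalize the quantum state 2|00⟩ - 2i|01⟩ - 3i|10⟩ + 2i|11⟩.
0.4364|00⟩ - 0.4364i|01⟩ - 0.6547i|10⟩ + 0.4364i|11⟩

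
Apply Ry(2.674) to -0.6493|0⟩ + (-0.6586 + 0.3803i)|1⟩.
(0.4903 - 0.37i)|0⟩ + (-0.7842 + 0.0881i)|1⟩

Ry(2.674) = [[cos(θ/2), −sin(θ/2)], [sin(θ/2), cos(θ/2)]]; θ = 2.674, cos(θ/2) ≈ 0.231672, sin(θ/2) ≈ 0.972794.
With a = amp(|0⟩) = -0.6493 and b = amp(|1⟩) = (-0.6586 + 0.3803i):
new amp(|0⟩) = (0.231672)·a + (-0.972794)·b = (0.4903 - 0.37i)
new amp(|1⟩) = (0.972794)·a + (0.231672)·b = (-0.7842 + 0.0881i)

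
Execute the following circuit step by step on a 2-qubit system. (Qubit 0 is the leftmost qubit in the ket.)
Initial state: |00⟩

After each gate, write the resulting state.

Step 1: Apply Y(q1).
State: i|01⟩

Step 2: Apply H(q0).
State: (1/√2)i|01⟩ + (1/√2)i|11⟩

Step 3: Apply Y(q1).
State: 1/√2|00⟩ + 1/√2|10⟩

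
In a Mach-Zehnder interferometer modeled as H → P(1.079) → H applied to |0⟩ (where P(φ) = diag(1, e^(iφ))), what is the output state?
(0.7361 + 0.4407i)|0⟩ + (0.2639 - 0.4407i)|1⟩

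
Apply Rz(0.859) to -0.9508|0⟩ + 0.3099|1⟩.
(-0.8644 + 0.3959i)|0⟩ + (0.2818 + 0.129i)|1⟩

Rz(0.859) = [[e^(−iθ/2), 0], [0, e^(iθ/2)]] with e^(±iθ/2) = cos(θ/2) ± i·sin(θ/2); θ = 0.859, cos(θ/2) ≈ 0.909174, sin(θ/2) ≈ 0.416416.
With a = amp(|0⟩) = -0.9508 and b = amp(|1⟩) = 0.3099:
new amp(|0⟩) = (0.909174 - 0.416416i)·a = (-0.8644 + 0.3959i)
new amp(|1⟩) = (0.909174 + 0.416416i)·b = (0.2818 + 0.129i)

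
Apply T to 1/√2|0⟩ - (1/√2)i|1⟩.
1/√2|0⟩ + (1/2 - (1/2)i)|1⟩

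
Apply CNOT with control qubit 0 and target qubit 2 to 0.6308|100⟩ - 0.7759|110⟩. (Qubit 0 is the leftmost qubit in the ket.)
0.6308|101⟩ - 0.7759|111⟩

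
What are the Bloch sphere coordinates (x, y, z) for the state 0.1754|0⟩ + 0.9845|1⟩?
(0.3454, 0, -0.9385)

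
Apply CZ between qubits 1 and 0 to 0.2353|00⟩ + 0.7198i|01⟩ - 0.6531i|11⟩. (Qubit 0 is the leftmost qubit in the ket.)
0.2353|00⟩ + 0.7198i|01⟩ + 0.6531i|11⟩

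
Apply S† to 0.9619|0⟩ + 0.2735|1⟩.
0.9619|0⟩ - 0.2735i|1⟩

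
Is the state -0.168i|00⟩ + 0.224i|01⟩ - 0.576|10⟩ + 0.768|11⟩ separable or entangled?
Separable

Writing the state as a|00⟩ + b|01⟩ + c|10⟩ + d|11⟩, it is a product state iff ad − bc = 0.
Here (a, b, c, d) = (-0.168i, 0.224i, -0.576, 0.768): ad − bc = (-0.168i)(0.768) − (0.224i)(-0.576) = 0, so the state is separable.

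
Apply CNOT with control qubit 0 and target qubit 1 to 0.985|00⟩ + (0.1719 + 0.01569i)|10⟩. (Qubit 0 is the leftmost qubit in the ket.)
0.985|00⟩ + (0.1719 + 0.01569i)|11⟩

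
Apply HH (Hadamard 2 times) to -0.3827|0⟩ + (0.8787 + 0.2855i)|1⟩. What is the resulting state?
-0.3827|0⟩ + (0.8787 + 0.2855i)|1⟩

H² = I, so an even number of Hadamards cancels: H^2 = I and the state is unchanged.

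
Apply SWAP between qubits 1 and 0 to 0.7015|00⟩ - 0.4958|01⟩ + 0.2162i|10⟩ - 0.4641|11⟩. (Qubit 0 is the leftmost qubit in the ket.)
0.7015|00⟩ + 0.2162i|01⟩ - 0.4958|10⟩ - 0.4641|11⟩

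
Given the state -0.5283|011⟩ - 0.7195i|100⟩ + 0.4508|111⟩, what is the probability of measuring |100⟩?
0.5177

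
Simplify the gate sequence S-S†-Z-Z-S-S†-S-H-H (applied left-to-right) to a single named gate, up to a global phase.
S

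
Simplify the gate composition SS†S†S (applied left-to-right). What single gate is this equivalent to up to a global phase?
I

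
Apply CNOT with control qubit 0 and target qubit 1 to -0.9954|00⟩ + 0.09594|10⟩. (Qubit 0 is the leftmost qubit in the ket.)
-0.9954|00⟩ + 0.09594|11⟩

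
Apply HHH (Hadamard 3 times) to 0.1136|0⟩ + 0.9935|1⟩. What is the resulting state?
0.7828|0⟩ - 0.6222|1⟩

H² = I, so H^3 = H: a single Hadamard. With (a, b) = (0.1136, 0.9935), H gives ((a + b)/√2, (a − b)/√2) = (0.7828, -0.6222).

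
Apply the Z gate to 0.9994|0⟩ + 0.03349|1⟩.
0.9994|0⟩ - 0.03349|1⟩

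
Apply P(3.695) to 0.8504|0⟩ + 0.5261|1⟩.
0.8504|0⟩ + (-0.4476 - 0.2765i)|1⟩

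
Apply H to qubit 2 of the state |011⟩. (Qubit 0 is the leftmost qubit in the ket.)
1/√2|010⟩ - 1/√2|011⟩

H on qubit 2 mixes each pair of kets that differ only in qubit 2: amplitudes (a, b) of (|…0…⟩, |…1…⟩) become ((a + b)/√2, (a − b)/√2). Kets absent from the input have amplitude 0.
(|010⟩, |011⟩): (a, b) = (0, 1) → (1/√2, -1/√2)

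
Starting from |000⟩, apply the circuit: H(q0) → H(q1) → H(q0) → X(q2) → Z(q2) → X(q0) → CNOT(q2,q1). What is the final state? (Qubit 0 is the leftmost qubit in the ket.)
-1/√2|101⟩ - 1/√2|111⟩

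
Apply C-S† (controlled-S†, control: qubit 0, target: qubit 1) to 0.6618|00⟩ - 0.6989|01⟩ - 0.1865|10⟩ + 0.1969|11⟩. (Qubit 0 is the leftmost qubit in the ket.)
0.6618|00⟩ - 0.6989|01⟩ - 0.1865|10⟩ - 0.1969i|11⟩

C-S† leaves the control-|0⟩ kets |00⟩, |01⟩ unchanged and applies S† to qubit 1 on the control-|1⟩ pair (|10⟩, |11⟩).
S† = [[1, 0], [0, -i]].
With a = amp(|10⟩) = -0.1865 and b = amp(|11⟩) = 0.1969:
new amp(|10⟩) = (1)·a = -0.1865
new amp(|11⟩) = (-i)·b = -0.1969i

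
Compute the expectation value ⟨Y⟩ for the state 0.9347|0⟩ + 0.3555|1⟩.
0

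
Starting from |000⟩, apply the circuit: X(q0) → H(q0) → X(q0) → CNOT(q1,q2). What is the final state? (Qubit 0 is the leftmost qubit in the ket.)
-1/√2|000⟩ + 1/√2|100⟩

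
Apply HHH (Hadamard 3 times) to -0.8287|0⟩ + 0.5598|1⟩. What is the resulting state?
-0.1901|0⟩ - 0.9818|1⟩

H² = I, so H^3 = H: a single Hadamard. With (a, b) = (-0.8287, 0.5598), H gives ((a + b)/√2, (a − b)/√2) = (-0.1901, -0.9818).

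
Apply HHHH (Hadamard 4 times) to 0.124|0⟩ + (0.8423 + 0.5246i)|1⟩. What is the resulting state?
0.124|0⟩ + (0.8423 + 0.5246i)|1⟩

H² = I, so an even number of Hadamards cancels: H^4 = I and the state is unchanged.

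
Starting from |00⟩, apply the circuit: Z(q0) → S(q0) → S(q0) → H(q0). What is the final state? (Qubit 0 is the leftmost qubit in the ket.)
1/√2|00⟩ + 1/√2|10⟩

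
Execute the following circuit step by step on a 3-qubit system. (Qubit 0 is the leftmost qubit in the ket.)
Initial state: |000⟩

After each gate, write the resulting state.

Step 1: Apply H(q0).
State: 1/√2|000⟩ + 1/√2|100⟩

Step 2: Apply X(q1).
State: 1/√2|010⟩ + 1/√2|110⟩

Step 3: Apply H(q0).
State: |010⟩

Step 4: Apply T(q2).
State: |010⟩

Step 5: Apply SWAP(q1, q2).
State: |001⟩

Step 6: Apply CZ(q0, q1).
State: |001⟩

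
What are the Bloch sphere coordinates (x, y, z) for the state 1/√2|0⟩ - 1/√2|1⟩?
(-1, 0, 0)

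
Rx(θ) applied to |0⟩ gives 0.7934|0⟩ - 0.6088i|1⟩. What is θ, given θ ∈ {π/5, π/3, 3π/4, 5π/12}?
5π/12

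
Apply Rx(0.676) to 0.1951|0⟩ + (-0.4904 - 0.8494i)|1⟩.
(-0.0976 + 0.1626i)|0⟩ + (-0.4627 - 0.866i)|1⟩

Rx(0.676) = [[cos(θ/2), −i·sin(θ/2)], [−i·sin(θ/2), cos(θ/2)]]; θ = 0.676, cos(θ/2) ≈ 0.94342, sin(θ/2) ≈ 0.331601.
With a = amp(|0⟩) = 0.1951 and b = amp(|1⟩) = (-0.4904 - 0.8494i):
new amp(|0⟩) = (0.94342)·a + (-0.331601i)·b = (-0.0976 + 0.1626i)
new amp(|1⟩) = (-0.331601i)·a + (0.94342)·b = (-0.4627 - 0.866i)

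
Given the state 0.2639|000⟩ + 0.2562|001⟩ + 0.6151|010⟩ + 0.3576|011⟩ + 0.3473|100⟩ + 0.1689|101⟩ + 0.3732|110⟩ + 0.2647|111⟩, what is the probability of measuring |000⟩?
0.06964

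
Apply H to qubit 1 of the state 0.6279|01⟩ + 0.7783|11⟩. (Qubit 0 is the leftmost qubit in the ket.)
0.444|00⟩ - 0.444|01⟩ + 0.5503|10⟩ - 0.5503|11⟩

H on qubit 1 mixes each pair of kets that differ only in qubit 1: amplitudes (a, b) of (|…0…⟩, |…1…⟩) become ((a + b)/√2, (a − b)/√2). Kets absent from the input have amplitude 0.
(|00⟩, |01⟩): (a, b) = (0, 0.6279) → (0.444, -0.444)
(|10⟩, |11⟩): (a, b) = (0, 0.7783) → (0.5503, -0.5503)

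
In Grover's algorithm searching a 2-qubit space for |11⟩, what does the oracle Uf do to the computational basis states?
Uf|x⟩ = -|x⟩ if x = 11, else |x⟩ (phase flip on target)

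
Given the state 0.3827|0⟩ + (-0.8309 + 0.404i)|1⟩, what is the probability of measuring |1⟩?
0.8536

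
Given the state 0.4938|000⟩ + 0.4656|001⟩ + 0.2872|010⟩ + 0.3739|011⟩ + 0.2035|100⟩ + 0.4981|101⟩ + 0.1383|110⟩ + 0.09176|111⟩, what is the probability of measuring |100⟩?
0.04141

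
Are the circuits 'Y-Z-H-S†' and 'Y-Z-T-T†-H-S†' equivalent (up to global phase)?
Yes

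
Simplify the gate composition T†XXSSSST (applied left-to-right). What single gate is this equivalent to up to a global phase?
I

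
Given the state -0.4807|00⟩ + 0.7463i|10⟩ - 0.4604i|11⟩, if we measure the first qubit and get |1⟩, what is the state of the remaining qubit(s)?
0.8511i|0⟩ - 0.525i|1⟩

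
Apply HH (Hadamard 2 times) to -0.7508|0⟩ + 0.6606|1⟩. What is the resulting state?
-0.7508|0⟩ + 0.6606|1⟩

H² = I, so an even number of Hadamards cancels: H^2 = I and the state is unchanged.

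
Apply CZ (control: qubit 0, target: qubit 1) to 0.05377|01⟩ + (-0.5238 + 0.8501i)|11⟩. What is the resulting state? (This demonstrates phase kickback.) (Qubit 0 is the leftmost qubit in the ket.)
0.05377|01⟩ + (0.5238 - 0.8501i)|11⟩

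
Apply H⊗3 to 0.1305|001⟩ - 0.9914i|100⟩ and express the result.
(0.04614 - 0.3505i)|000⟩ + (-0.04614 - 0.3505i)|001⟩ + (0.04614 - 0.3505i)|010⟩ + (-0.04614 - 0.3505i)|011⟩ + (0.04614 + 0.3505i)|100⟩ + (-0.04614 + 0.3505i)|101⟩ + (0.04614 + 0.3505i)|110⟩ + (-0.04614 + 0.3505i)|111⟩

H⊗3 gives amp(|y⟩) = (1/2√2) Σ_x (−1)^(x·y) amp(|x⟩), where x·y is the number of positions in which both x and y have a 1.
|000⟩: (0.1305 - 0.9914i)/(2√2) = (0.04614 - 0.3505i)
|001⟩: (-0.1305 - 0.9914i)/(2√2) = (-0.04614 - 0.3505i)
|010⟩: (0.1305 - 0.9914i)/(2√2) = (0.04614 - 0.3505i)
|011⟩: (-0.1305 - 0.9914i)/(2√2) = (-0.04614 - 0.3505i)
|100⟩: (0.1305 + 0.9914i)/(2√2) = (0.04614 + 0.3505i)
|101⟩: (-0.1305 + 0.9914i)/(2√2) = (-0.04614 + 0.3505i)
|110⟩: (0.1305 + 0.9914i)/(2√2) = (0.04614 + 0.3505i)
|111⟩: (-0.1305 + 0.9914i)/(2√2) = (-0.04614 + 0.3505i)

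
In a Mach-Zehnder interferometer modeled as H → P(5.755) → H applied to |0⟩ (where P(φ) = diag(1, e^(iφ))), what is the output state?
(0.9319 - 0.252i)|0⟩ + (0.06814 + 0.252i)|1⟩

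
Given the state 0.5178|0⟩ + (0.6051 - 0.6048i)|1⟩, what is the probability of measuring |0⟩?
0.2681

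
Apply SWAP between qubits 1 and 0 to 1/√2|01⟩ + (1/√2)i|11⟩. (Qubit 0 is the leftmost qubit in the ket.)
1/√2|10⟩ + (1/√2)i|11⟩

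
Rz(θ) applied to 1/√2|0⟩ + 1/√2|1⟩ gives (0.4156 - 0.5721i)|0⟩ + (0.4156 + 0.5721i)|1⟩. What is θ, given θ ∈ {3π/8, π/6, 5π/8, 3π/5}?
3π/5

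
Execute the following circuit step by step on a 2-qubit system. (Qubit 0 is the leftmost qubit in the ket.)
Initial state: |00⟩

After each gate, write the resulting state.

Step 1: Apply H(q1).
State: 1/√2|00⟩ + 1/√2|01⟩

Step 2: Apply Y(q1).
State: -(1/√2)i|00⟩ + (1/√2)i|01⟩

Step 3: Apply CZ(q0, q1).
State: -(1/√2)i|00⟩ + (1/√2)i|01⟩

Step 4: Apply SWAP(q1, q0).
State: -(1/√2)i|00⟩ + (1/√2)i|10⟩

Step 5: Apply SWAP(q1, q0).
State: -(1/√2)i|00⟩ + (1/√2)i|01⟩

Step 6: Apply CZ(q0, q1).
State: -(1/√2)i|00⟩ + (1/√2)i|01⟩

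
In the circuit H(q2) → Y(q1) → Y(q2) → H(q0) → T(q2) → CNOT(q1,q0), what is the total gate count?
6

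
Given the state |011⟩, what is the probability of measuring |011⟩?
1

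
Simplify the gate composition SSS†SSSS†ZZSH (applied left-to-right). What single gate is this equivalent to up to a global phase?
H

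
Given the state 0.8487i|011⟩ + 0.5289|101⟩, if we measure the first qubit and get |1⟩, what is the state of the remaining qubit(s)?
|01⟩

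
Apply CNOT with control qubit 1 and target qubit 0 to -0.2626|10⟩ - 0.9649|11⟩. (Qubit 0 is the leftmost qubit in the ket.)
-0.9649|01⟩ - 0.2626|10⟩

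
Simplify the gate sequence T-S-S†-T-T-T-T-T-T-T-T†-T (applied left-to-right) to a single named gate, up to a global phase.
I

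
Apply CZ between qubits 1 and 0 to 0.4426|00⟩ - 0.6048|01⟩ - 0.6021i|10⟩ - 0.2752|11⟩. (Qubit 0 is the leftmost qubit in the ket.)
0.4426|00⟩ - 0.6048|01⟩ - 0.6021i|10⟩ + 0.2752|11⟩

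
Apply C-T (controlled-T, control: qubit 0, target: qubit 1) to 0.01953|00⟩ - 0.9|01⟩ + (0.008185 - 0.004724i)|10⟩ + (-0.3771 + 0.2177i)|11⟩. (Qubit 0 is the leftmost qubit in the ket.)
0.01953|00⟩ - 0.9|01⟩ + (0.008185 - 0.004724i)|10⟩ + (-0.4206 - 0.1127i)|11⟩

C-T leaves the control-|0⟩ kets |00⟩, |01⟩ unchanged and applies T to qubit 1 on the control-|1⟩ pair (|10⟩, |11⟩).
T = [[1, 0], [0, (1/√2 + (1/√2)i)]].
With a = amp(|10⟩) = (0.008185 - 0.004724i) and b = amp(|11⟩) = (-0.3771 + 0.2177i):
new amp(|10⟩) = (1)·a = (0.008185 - 0.004724i)
new amp(|11⟩) = (1/√2 + (1/√2)i)·b = (-0.4206 - 0.1127i)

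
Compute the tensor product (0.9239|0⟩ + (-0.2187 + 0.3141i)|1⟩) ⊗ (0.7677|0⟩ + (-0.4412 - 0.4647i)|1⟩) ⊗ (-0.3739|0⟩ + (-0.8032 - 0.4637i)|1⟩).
-0.2652|000⟩ + (-0.5697 - 0.3289i)|001⟩ + (0.1524 + 0.1605i)|010⟩ + (0.1283 + 0.5339i)|011⟩ + (0.06278 - 0.09016i)|100⟩ + (0.2467 - 0.1158i)|101⟩ + (-0.09065 + 0.01382i)|110⟩ + (-0.2119 - 0.08275i)|111⟩

amp(|b₁b₂…⟩) = product of the factor amplitudes for bits b₁, b₂, …; only kets whose every factor amplitude is nonzero survive.
|000⟩: (0.9239)(0.7677)(-0.3739) = -0.2652
|001⟩: (0.9239)(0.7677)(-0.8032 - 0.4637i) = (-0.5697 - 0.3289i)
|010⟩: (0.9239)(-0.4412 - 0.4647i)(-0.3739) = (0.1524 + 0.1605i)
|011⟩: (0.9239)(-0.4412 - 0.4647i)(-0.8032 - 0.4637i) = (0.1283 + 0.5339i)
|100⟩: (-0.2187 + 0.3141i)(0.7677)(-0.3739) = (0.06278 - 0.09016i)
|101⟩: (-0.2187 + 0.3141i)(0.7677)(-0.8032 - 0.4637i) = (0.2467 - 0.1158i)
|110⟩: (-0.2187 + 0.3141i)(-0.4412 - 0.4647i)(-0.3739) = (-0.09065 + 0.01382i)
|111⟩: (-0.2187 + 0.3141i)(-0.4412 - 0.4647i)(-0.8032 - 0.4637i) = (-0.2119 - 0.08275i)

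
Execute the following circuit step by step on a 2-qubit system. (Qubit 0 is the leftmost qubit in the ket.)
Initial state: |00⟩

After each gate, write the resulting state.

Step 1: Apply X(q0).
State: |10⟩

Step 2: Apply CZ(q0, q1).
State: |10⟩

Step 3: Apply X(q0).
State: |00⟩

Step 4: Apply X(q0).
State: |10⟩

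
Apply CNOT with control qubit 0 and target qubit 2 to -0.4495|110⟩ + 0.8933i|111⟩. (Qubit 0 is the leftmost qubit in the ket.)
0.8933i|110⟩ - 0.4495|111⟩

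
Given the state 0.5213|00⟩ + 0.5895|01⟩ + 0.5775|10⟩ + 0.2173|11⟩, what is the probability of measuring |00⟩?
0.2718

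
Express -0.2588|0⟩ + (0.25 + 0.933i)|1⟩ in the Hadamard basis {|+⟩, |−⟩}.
(-0.006223 + 0.6597i)|+⟩ + (-0.3598 - 0.6597i)|−⟩

With |ψ⟩ = α|0⟩ + β|1⟩, the Hadamard-basis coefficients are ⟨+|ψ⟩ = (α + β)/√2 and ⟨−|ψ⟩ = (α − β)/√2.
Here α = -0.2588, β = (0.25 + 0.933i): (α + β)/√2 = (-0.006223 + 0.6597i), (α − β)/√2 = (-0.3598 - 0.6597i).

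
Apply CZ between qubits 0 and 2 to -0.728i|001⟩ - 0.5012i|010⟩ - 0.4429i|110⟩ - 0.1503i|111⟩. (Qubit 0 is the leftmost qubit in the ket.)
-0.728i|001⟩ - 0.5012i|010⟩ - 0.4429i|110⟩ + 0.1503i|111⟩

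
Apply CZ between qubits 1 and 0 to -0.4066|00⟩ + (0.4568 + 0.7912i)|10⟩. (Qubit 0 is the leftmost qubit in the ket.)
-0.4066|00⟩ + (0.4568 + 0.7912i)|10⟩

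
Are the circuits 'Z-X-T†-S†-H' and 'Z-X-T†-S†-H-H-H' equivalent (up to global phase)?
Yes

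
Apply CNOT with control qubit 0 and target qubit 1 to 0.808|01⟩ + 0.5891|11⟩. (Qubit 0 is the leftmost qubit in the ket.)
0.808|01⟩ + 0.5891|10⟩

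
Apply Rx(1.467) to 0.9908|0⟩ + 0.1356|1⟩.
(0.736 - 0.09078i)|0⟩ + (0.1007 - 0.6633i)|1⟩

Rx(1.467) = [[cos(θ/2), −i·sin(θ/2)], [−i·sin(θ/2), cos(θ/2)]]; θ = 1.467, cos(θ/2) ≈ 0.742836, sin(θ/2) ≈ 0.669474.
With a = amp(|0⟩) = 0.9908 and b = amp(|1⟩) = 0.1356:
new amp(|0⟩) = (0.742836)·a + (-0.669474i)·b = (0.736 - 0.09078i)
new amp(|1⟩) = (-0.669474i)·a + (0.742836)·b = (0.1007 - 0.6633i)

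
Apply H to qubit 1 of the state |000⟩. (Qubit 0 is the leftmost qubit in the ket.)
1/√2|000⟩ + 1/√2|010⟩

H on qubit 1 mixes each pair of kets that differ only in qubit 1: amplitudes (a, b) of (|…0…⟩, |…1…⟩) become ((a + b)/√2, (a − b)/√2). Kets absent from the input have amplitude 0.
(|000⟩, |010⟩): (a, b) = (1, 0) → (1/√2, 1/√2)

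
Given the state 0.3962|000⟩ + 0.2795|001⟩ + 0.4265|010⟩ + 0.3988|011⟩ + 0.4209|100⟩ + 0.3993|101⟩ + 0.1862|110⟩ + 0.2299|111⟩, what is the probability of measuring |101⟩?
0.1594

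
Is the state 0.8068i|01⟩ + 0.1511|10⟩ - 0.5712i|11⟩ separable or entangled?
Entangled

Writing the state as a|00⟩ + b|01⟩ + c|10⟩ + d|11⟩, it is a product state iff ad − bc = 0.
Here (a, b, c, d) = (0, 0.8068i, 0.1511, -0.5712i): ad − bc = (0)(-0.5712i) − (0.8068i)(0.1511) = -0.1219i ≠ 0, so the state is entangled.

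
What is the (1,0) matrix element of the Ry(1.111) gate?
0.5274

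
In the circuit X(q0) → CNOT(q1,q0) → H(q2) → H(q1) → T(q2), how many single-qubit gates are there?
4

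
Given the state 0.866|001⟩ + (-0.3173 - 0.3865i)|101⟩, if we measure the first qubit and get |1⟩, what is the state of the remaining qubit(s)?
(-0.6345 - 0.7729i)|01⟩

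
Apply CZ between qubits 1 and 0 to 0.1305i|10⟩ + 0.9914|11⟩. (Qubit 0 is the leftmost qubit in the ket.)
0.1305i|10⟩ - 0.9914|11⟩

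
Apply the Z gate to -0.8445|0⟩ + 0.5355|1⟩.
-0.8445|0⟩ - 0.5355|1⟩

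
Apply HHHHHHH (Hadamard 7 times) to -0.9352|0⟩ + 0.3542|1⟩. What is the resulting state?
-0.4108|0⟩ - 0.9117|1⟩

H² = I, so H^7 = H: a single Hadamard. With (a, b) = (-0.9352, 0.3542), H gives ((a + b)/√2, (a − b)/√2) = (-0.4108, -0.9117).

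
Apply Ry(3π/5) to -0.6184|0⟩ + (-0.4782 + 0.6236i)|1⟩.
(0.02339 - 0.5045i)|0⟩ + (-0.7814 + 0.3665i)|1⟩

Ry(3π/5) = [[cos(θ/2), −sin(θ/2)], [sin(θ/2), cos(θ/2)]]; θ = 3π/5, cos(θ/2) ≈ 0.587785, sin(θ/2) ≈ 0.809017.
With a = amp(|0⟩) = -0.6184 and b = amp(|1⟩) = (-0.4782 + 0.6236i):
new amp(|0⟩) = (0.587785)·a + (-0.809017)·b = (0.02339 - 0.5045i)
new amp(|1⟩) = (0.809017)·a + (0.587785)·b = (-0.7814 + 0.3665i)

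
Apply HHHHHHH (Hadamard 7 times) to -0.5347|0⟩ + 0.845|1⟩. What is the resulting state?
0.2194|0⟩ - 0.9756|1⟩

H² = I, so H^7 = H: a single Hadamard. With (a, b) = (-0.5347, 0.845), H gives ((a + b)/√2, (a − b)/√2) = (0.2194, -0.9756).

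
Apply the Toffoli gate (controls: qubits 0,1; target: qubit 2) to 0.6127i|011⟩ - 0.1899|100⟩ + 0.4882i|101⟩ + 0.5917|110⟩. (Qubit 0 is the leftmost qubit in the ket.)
0.6127i|011⟩ - 0.1899|100⟩ + 0.4882i|101⟩ + 0.5917|111⟩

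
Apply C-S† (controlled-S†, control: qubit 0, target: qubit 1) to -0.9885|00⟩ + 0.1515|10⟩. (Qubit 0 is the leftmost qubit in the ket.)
-0.9885|00⟩ + 0.1515|10⟩

C-S† leaves the control-|0⟩ kets |00⟩, |01⟩ unchanged and applies S† to qubit 1 on the control-|1⟩ pair (|10⟩, |11⟩).
S† = [[1, 0], [0, -i]].
With a = amp(|10⟩) = 0.1515 and b = amp(|11⟩) = 0:
new amp(|10⟩) = (1)·a = 0.1515
new amp(|11⟩) = (-i)·b = 0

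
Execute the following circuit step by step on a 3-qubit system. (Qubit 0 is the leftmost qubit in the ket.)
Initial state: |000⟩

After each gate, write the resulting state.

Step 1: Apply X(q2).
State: |001⟩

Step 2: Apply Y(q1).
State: i|011⟩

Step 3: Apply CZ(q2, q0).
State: i|011⟩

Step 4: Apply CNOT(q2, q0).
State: i|111⟩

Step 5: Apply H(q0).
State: (1/√2)i|011⟩ - (1/√2)i|111⟩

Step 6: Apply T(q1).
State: (-1/2 + (1/2)i)|011⟩ + (1/2 - (1/2)i)|111⟩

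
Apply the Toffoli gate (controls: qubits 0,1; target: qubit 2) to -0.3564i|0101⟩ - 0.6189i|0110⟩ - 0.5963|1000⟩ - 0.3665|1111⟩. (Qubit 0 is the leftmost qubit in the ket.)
-0.3564i|0101⟩ - 0.6189i|0110⟩ - 0.5963|1000⟩ - 0.3665|1101⟩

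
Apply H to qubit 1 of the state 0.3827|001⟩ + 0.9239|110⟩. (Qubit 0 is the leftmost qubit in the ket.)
0.2706|001⟩ + 0.2706|011⟩ + 0.6533|100⟩ - 0.6533|110⟩

H on qubit 1 mixes each pair of kets that differ only in qubit 1: amplitudes (a, b) of (|…0…⟩, |…1…⟩) become ((a + b)/√2, (a − b)/√2). Kets absent from the input have amplitude 0.
(|001⟩, |011⟩): (a, b) = (0.3827, 0) → (0.2706, 0.2706)
(|100⟩, |110⟩): (a, b) = (0, 0.9239) → (0.6533, -0.6533)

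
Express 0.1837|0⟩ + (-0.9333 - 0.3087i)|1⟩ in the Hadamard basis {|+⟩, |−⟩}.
(-0.53 - 0.2183i)|+⟩ + (0.7898 + 0.2183i)|−⟩

With |ψ⟩ = α|0⟩ + β|1⟩, the Hadamard-basis coefficients are ⟨+|ψ⟩ = (α + β)/√2 and ⟨−|ψ⟩ = (α − β)/√2.
Here α = 0.1837, β = (-0.9333 - 0.3087i): (α + β)/√2 = (-0.53 - 0.2183i), (α − β)/√2 = (0.7898 + 0.2183i).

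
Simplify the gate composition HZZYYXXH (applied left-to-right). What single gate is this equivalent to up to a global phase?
I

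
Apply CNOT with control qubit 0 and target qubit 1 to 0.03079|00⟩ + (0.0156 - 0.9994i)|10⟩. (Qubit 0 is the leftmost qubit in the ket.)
0.03079|00⟩ + (0.0156 - 0.9994i)|11⟩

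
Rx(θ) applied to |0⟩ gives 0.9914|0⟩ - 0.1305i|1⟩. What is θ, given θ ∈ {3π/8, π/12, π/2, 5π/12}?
π/12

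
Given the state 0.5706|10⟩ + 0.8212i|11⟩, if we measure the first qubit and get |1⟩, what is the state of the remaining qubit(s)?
0.5706|0⟩ + 0.8212i|1⟩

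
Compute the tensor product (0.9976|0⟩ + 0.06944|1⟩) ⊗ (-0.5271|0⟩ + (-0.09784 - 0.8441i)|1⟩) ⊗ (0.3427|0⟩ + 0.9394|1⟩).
-0.1802|000⟩ - 0.494|001⟩ + (-0.03345 - 0.2886i)|010⟩ + (-0.09169 - 0.791i)|011⟩ - 0.01254|100⟩ - 0.03438|101⟩ + (-0.002328 - 0.02009i)|110⟩ + (-0.006382 - 0.05506i)|111⟩

amp(|b₁b₂…⟩) = product of the factor amplitudes for bits b₁, b₂, …; only kets whose every factor amplitude is nonzero survive.
|000⟩: (0.9976)(-0.5271)(0.3427) = -0.1802
|001⟩: (0.9976)(-0.5271)(0.9394) = -0.494
|010⟩: (0.9976)(-0.09784 - 0.8441i)(0.3427) = (-0.03345 - 0.2886i)
|011⟩: (0.9976)(-0.09784 - 0.8441i)(0.9394) = (-0.09169 - 0.791i)
|100⟩: (0.06944)(-0.5271)(0.3427) = -0.01254
|101⟩: (0.06944)(-0.5271)(0.9394) = -0.03438
|110⟩: (0.06944)(-0.09784 - 0.8441i)(0.3427) = (-0.002328 - 0.02009i)
|111⟩: (0.06944)(-0.09784 - 0.8441i)(0.9394) = (-0.006382 - 0.05506i)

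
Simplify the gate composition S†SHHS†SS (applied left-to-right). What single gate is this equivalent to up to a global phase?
S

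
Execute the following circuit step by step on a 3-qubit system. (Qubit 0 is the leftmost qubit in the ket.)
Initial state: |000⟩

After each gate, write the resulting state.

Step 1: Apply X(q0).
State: |100⟩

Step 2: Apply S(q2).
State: |100⟩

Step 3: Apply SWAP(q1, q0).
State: |010⟩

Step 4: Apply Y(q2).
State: i|011⟩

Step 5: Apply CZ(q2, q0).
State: i|011⟩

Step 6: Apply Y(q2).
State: |010⟩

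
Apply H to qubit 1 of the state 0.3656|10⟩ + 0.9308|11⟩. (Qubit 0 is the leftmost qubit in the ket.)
0.9167|10⟩ - 0.3997|11⟩

H on qubit 1 mixes each pair of kets that differ only in qubit 1: amplitudes (a, b) of (|…0…⟩, |…1…⟩) become ((a + b)/√2, (a − b)/√2). Kets absent from the input have amplitude 0.
(|10⟩, |11⟩): (a, b) = (0.3656, 0.9308) → (0.9167, -0.3997)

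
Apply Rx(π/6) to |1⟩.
-0.2588i|0⟩ + 0.9659|1⟩

Rx(π/6) = [[cos(θ/2), −i·sin(θ/2)], [−i·sin(θ/2), cos(θ/2)]]; θ = π/6, cos(θ/2) ≈ 0.965926, sin(θ/2) ≈ 0.258819.
With a = amp(|0⟩) = 0 and b = amp(|1⟩) = 1:
new amp(|0⟩) = (0.965926)·a + (-0.258819i)·b = -0.2588i
new amp(|1⟩) = (-0.258819i)·a + (0.965926)·b = 0.9659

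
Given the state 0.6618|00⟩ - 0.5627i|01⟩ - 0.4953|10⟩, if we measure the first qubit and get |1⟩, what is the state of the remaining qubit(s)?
-|0⟩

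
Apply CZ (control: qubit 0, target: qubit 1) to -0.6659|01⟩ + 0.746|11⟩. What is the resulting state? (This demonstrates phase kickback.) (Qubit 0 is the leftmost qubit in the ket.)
-0.6659|01⟩ - 0.746|11⟩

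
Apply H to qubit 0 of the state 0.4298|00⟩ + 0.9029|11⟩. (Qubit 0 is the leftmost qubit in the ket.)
0.3039|00⟩ + 0.6384|01⟩ + 0.3039|10⟩ - 0.6384|11⟩

H on qubit 0 mixes each pair of kets that differ only in qubit 0: amplitudes (a, b) of (|…0…⟩, |…1…⟩) become ((a + b)/√2, (a − b)/√2). Kets absent from the input have amplitude 0.
(|00⟩, |10⟩): (a, b) = (0.4298, 0) → (0.3039, 0.3039)
(|01⟩, |11⟩): (a, b) = (0, 0.9029) → (0.6384, -0.6384)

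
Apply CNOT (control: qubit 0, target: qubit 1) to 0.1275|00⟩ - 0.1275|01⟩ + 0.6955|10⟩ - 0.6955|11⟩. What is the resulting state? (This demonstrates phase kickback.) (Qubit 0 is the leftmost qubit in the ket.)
0.1275|00⟩ - 0.1275|01⟩ - 0.6955|10⟩ + 0.6955|11⟩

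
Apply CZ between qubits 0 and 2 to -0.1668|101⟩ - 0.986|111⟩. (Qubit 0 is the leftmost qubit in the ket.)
0.1668|101⟩ + 0.986|111⟩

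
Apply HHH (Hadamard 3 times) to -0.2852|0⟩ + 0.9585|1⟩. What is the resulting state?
0.4761|0⟩ - 0.8794|1⟩

H² = I, so H^3 = H: a single Hadamard. With (a, b) = (-0.2852, 0.9585), H gives ((a + b)/√2, (a − b)/√2) = (0.4761, -0.8794).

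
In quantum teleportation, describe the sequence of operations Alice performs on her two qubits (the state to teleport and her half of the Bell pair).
CNOT (state → Bell), then H on state qubit, then measure both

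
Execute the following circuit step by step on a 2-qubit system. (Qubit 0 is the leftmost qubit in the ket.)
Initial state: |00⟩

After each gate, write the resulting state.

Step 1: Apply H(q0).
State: 1/√2|00⟩ + 1/√2|10⟩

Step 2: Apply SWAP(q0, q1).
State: 1/√2|00⟩ + 1/√2|01⟩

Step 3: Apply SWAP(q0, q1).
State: 1/√2|00⟩ + 1/√2|10⟩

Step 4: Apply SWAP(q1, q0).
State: 1/√2|00⟩ + 1/√2|01⟩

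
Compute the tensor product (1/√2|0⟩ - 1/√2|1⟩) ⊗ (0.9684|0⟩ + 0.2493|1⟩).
0.6848|00⟩ + 0.1763|01⟩ - 0.6848|10⟩ - 0.1763|11⟩

amp(|b₁b₂…⟩) = product of the factor amplitudes for bits b₁, b₂, …; only kets whose every factor amplitude is nonzero survive.
|00⟩: (1/√2)(0.9684) = 0.6848
|01⟩: (1/√2)(0.2493) = 0.1763
|10⟩: (-1/√2)(0.9684) = -0.6848
|11⟩: (-1/√2)(0.2493) = -0.1763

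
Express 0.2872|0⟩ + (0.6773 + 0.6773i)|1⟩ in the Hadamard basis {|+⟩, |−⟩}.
(0.682 + 0.4789i)|+⟩ + (-0.2758 - 0.4789i)|−⟩

With |ψ⟩ = α|0⟩ + β|1⟩, the Hadamard-basis coefficients are ⟨+|ψ⟩ = (α + β)/√2 and ⟨−|ψ⟩ = (α − β)/√2.
Here α = 0.2872, β = (0.6773 + 0.6773i): (α + β)/√2 = (0.682 + 0.4789i), (α − β)/√2 = (-0.2758 - 0.4789i).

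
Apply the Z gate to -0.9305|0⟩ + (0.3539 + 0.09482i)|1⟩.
-0.9305|0⟩ + (-0.3539 - 0.09482i)|1⟩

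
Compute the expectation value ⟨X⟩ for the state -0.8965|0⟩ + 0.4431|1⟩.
-0.7945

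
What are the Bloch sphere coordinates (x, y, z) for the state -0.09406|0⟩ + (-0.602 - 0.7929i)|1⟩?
(0.1132, 0.1492, -0.9822)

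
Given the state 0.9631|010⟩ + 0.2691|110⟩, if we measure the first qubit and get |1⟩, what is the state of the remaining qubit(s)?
|10⟩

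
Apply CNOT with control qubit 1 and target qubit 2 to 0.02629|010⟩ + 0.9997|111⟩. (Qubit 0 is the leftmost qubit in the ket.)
0.02629|011⟩ + 0.9997|110⟩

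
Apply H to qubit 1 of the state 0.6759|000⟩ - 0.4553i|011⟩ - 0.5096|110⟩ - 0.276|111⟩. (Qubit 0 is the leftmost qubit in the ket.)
0.4779|000⟩ - 0.3219i|001⟩ + 0.4779|010⟩ + 0.3219i|011⟩ - 0.3603|100⟩ - 0.1952|101⟩ + 0.3603|110⟩ + 0.1952|111⟩

H on qubit 1 mixes each pair of kets that differ only in qubit 1: amplitudes (a, b) of (|…0…⟩, |…1…⟩) become ((a + b)/√2, (a − b)/√2). Kets absent from the input have amplitude 0.
(|000⟩, |010⟩): (a, b) = (0.6759, 0) → (0.4779, 0.4779)
(|001⟩, |011⟩): (a, b) = (0, -0.4553i) → (-0.3219i, 0.3219i)
(|100⟩, |110⟩): (a, b) = (0, -0.5096) → (-0.3603, 0.3603)
(|101⟩, |111⟩): (a, b) = (0, -0.276) → (-0.1952, 0.1952)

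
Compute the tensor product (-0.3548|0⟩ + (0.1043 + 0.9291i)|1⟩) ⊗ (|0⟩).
-0.3548|00⟩ + (0.1043 + 0.9291i)|10⟩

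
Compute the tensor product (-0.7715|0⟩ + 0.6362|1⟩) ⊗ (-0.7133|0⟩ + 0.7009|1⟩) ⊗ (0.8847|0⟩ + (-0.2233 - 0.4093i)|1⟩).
0.4869|000⟩ + (-0.1229 - 0.2252i)|001⟩ - 0.4784|010⟩ + (0.1207 + 0.2213i)|011⟩ - 0.4015|100⟩ + (0.1013 + 0.1857i)|101⟩ + 0.3945|110⟩ + (-0.09957 - 0.1825i)|111⟩

amp(|b₁b₂…⟩) = product of the factor amplitudes for bits b₁, b₂, …; only kets whose every factor amplitude is nonzero survive.
|000⟩: (-0.7715)(-0.7133)(0.8847) = 0.4869
|001⟩: (-0.7715)(-0.7133)(-0.2233 - 0.4093i) = (-0.1229 - 0.2252i)
|010⟩: (-0.7715)(0.7009)(0.8847) = -0.4784
|011⟩: (-0.7715)(0.7009)(-0.2233 - 0.4093i) = (0.1207 + 0.2213i)
|100⟩: (0.6362)(-0.7133)(0.8847) = -0.4015
|101⟩: (0.6362)(-0.7133)(-0.2233 - 0.4093i) = (0.1013 + 0.1857i)
|110⟩: (0.6362)(0.7009)(0.8847) = 0.3945
|111⟩: (0.6362)(0.7009)(-0.2233 - 0.4093i) = (-0.09957 - 0.1825i)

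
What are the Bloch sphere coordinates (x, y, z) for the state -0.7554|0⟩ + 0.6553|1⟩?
(-0.99, 0, 0.1412)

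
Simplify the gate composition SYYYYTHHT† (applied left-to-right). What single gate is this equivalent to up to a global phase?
S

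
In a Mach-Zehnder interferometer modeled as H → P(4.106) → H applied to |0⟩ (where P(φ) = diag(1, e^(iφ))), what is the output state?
(0.215 - 0.4109i)|0⟩ + (0.785 + 0.4109i)|1⟩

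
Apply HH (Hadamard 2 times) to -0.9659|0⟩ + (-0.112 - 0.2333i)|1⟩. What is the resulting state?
-0.9659|0⟩ + (-0.112 - 0.2333i)|1⟩

H² = I, so an even number of Hadamards cancels: H^2 = I and the state is unchanged.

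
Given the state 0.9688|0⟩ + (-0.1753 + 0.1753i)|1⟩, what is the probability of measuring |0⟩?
0.9386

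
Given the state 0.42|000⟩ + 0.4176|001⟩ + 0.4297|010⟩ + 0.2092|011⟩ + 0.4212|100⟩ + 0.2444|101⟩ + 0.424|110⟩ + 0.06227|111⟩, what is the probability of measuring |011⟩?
0.04376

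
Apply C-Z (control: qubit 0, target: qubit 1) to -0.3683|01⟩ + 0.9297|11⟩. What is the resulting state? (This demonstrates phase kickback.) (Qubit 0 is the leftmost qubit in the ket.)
-0.3683|01⟩ - 0.9297|11⟩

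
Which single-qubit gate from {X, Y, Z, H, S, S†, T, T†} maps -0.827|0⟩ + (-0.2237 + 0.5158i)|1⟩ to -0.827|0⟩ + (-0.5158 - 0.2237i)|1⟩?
S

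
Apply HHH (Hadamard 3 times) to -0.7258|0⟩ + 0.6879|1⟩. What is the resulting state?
-0.0268|0⟩ - 0.9996|1⟩

H² = I, so H^3 = H: a single Hadamard. With (a, b) = (-0.7258, 0.6879), H gives ((a + b)/√2, (a − b)/√2) = (-0.0268, -0.9996).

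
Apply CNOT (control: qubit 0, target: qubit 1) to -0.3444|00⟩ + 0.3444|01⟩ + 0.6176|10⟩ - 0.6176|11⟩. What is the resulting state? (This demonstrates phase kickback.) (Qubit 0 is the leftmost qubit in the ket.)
-0.3444|00⟩ + 0.3444|01⟩ - 0.6176|10⟩ + 0.6176|11⟩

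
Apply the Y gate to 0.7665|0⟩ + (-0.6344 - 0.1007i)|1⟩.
(-0.1007 + 0.6344i)|0⟩ + 0.7665i|1⟩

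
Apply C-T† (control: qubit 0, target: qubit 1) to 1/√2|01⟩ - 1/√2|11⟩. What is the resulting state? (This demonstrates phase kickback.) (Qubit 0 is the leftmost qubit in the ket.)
1/√2|01⟩ + (-1/2 + (1/2)i)|11⟩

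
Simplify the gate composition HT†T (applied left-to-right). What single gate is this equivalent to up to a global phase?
H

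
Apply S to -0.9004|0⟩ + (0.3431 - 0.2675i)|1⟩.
-0.9004|0⟩ + (0.2675 + 0.3431i)|1⟩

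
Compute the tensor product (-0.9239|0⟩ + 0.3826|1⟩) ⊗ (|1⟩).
-0.9239|01⟩ + 0.3826|11⟩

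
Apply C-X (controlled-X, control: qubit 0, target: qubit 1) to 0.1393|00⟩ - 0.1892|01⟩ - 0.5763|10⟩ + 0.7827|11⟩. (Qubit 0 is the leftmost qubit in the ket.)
0.1393|00⟩ - 0.1892|01⟩ + 0.7827|10⟩ - 0.5763|11⟩

C-X leaves the control-|0⟩ kets |00⟩, |01⟩ unchanged and applies X to qubit 1 on the control-|1⟩ pair (|10⟩, |11⟩).
X = [[0, 1], [1, 0]].
With a = amp(|10⟩) = -0.5763 and b = amp(|11⟩) = 0.7827:
new amp(|10⟩) = (1)·b = 0.7827
new amp(|11⟩) = (1)·a = -0.5763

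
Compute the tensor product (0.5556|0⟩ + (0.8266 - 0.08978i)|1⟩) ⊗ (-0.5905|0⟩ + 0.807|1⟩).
-0.3281|00⟩ + 0.4484|01⟩ + (-0.4881 + 0.05302i)|10⟩ + (0.6671 - 0.07245i)|11⟩

amp(|b₁b₂…⟩) = product of the factor amplitudes for bits b₁, b₂, …; only kets whose every factor amplitude is nonzero survive.
|00⟩: (0.5556)(-0.5905) = -0.3281
|01⟩: (0.5556)(0.807) = 0.4484
|10⟩: (0.8266 - 0.08978i)(-0.5905) = (-0.4881 + 0.05302i)
|11⟩: (0.8266 - 0.08978i)(0.807) = (0.6671 - 0.07245i)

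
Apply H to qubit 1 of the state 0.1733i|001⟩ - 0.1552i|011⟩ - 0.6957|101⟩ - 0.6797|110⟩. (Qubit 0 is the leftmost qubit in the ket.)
0.0128i|001⟩ + 0.2323i|011⟩ - 0.4806|100⟩ - 0.4919|101⟩ + 0.4806|110⟩ - 0.4919|111⟩

H on qubit 1 mixes each pair of kets that differ only in qubit 1: amplitudes (a, b) of (|…0…⟩, |…1…⟩) become ((a + b)/√2, (a − b)/√2). Kets absent from the input have amplitude 0.
(|001⟩, |011⟩): (a, b) = (0.1733i, -0.1552i) → (0.0128i, 0.2323i)
(|100⟩, |110⟩): (a, b) = (0, -0.6797) → (-0.4806, 0.4806)
(|101⟩, |111⟩): (a, b) = (-0.6957, 0) → (-0.4919, -0.4919)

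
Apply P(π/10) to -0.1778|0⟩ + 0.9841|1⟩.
-0.1778|0⟩ + (0.9359 + 0.3041i)|1⟩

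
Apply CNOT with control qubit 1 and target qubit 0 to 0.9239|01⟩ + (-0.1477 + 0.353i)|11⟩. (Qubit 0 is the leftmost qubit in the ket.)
(-0.1477 + 0.353i)|01⟩ + 0.9239|11⟩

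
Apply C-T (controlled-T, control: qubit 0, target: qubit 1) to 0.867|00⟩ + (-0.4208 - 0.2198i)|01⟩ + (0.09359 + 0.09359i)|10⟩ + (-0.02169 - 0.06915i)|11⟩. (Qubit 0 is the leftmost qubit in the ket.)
0.867|00⟩ + (-0.4208 - 0.2198i)|01⟩ + (0.09359 + 0.09359i)|10⟩ + (0.03356 - 0.06423i)|11⟩

C-T leaves the control-|0⟩ kets |00⟩, |01⟩ unchanged and applies T to qubit 1 on the control-|1⟩ pair (|10⟩, |11⟩).
T = [[1, 0], [0, (1/√2 + (1/√2)i)]].
With a = amp(|10⟩) = (0.09359 + 0.09359i) and b = amp(|11⟩) = (-0.02169 - 0.06915i):
new amp(|10⟩) = (1)·a = (0.09359 + 0.09359i)
new amp(|11⟩) = (1/√2 + (1/√2)i)·b = (0.03356 - 0.06423i)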